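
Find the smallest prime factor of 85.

5

85 is odd.
Digit sum 13, not divisible by 3.
Ends in 5: divisible by 5.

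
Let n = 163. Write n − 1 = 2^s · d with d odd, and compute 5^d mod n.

162

163 − 1 = 162 = 2^1 · 81, so d = 81.
5^1 ≡ 5 (mod 163)
5^2 ≡ 5^2 = 25 ≡ 25 (mod 163)
5^4 ≡ 25^2 = 625 ≡ 136 (mod 163)
5^8 ≡ 136^2 = 18496 ≡ 77 (mod 163)
5^16 ≡ 77^2 = 5929 ≡ 61 (mod 163)
5^32 ≡ 61^2 = 3721 ≡ 135 (mod 163)
5^64 ≡ 135^2 = 18225 ≡ 132 (mod 163)
81 = 64 + 16 + 1 in binary powers of 2.
So 5^81 ≡ 132 · 61 · 5 ≡ 162 (mod 163).
Since 5^d ≡ 162 (mod 163), base 5 does not prove 163 composite.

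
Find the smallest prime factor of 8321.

53

8321 is odd.
Digit sum 14, not divisible by 3.
Ends in 1: not divisible by 5.
7: 8321 = 7·1188 + 5
11: 8321 = 11·756 + 5
13: 8321 = 13·640 + 1
17: 8321 = 17·489 + 8
19: 8321 = 19·437 + 18
23: 8321 = 23·361 + 18
29: 8321 = 29·286 + 27
31: 8321 = 31·268 + 13
37: 8321 = 37·224 + 33
41: 8321 = 41·202 + 39
43: 8321 = 43·193 + 22
47: 8321 = 47·177 + 2
53: 8321 = 53·157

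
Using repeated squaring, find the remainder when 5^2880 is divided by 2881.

5^1 ≡ 5 (mod 2881)
5^2 ≡ 5^2 = 25 ≡ 25 (mod 2881)
5^4 ≡ 25^2 = 625 ≡ 625 (mod 2881)
5^8 ≡ 625^2 = 390625 ≡ 1690 (mod 2881)
5^16 ≡ 1690^2 = 2856100 ≡ 1029 (mod 2881)
5^32 ≡ 1029^2 = 1058841 ≡ 1514 (mod 2881)
5^64 ≡ 1514^2 = 2292196 ≡ 1801 (mod 2881)
5^128 ≡ 1801^2 = 3243601 ≡ 2476 (mod 2881)
5^256 ≡ 2476^2 = 6130576 ≡ 2689 (mod 2881)
5^512 ≡ 2689^2 = 7230721 ≡ 2292 (mod 2881)
5^1024 ≡ 2292^2 = 5253264 ≡ 1201 (mod 2881)
5^2048 ≡ 1201^2 = 1442401 ≡ 1901 (mod 2881)
2880 = 2048 + 512 + 256 + 64 in binary powers of 2.
So 5^2880 ≡ 1901 · 2292 · 2689 · 1801 ≡ 1466 (mod 2881).
Since 1466 ≠ 1, base 5 is a Fermat witness: 2881 is composite.

1466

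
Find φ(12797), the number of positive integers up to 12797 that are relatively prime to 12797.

Factor: 12797 = 67 · 191.
φ(12797) = (67−1) · (191−1) = 66 · 190 = 12540.

12540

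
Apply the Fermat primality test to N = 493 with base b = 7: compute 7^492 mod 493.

7^1 ≡ 7 (mod 493)
7^2 ≡ 7^2 = 49 ≡ 49 (mod 493)
7^4 ≡ 49^2 = 2401 ≡ 429 (mod 493)
7^8 ≡ 429^2 = 184041 ≡ 152 (mod 493)
7^16 ≡ 152^2 = 23104 ≡ 426 (mod 493)
7^32 ≡ 426^2 = 181476 ≡ 52 (mod 493)
7^64 ≡ 52^2 = 2704 ≡ 239 (mod 493)
7^128 ≡ 239^2 = 57121 ≡ 426 (mod 493)
7^256 ≡ 426^2 = 181476 ≡ 52 (mod 493)
492 = 256 + 128 + 64 + 32 + 8 + 4 in binary powers of 2.
So 7^492 ≡ 52 · 426 · 239 · 52 · 152 · 429 ≡ 455 (mod 493).
Since 455 ≠ 1, base 7 is a Fermat witness: 493 is composite.

455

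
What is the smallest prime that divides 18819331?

71

18819331 is odd.
Digit sum 34, not divisible by 3.
Ends in 1: not divisible by 5.
7: 18819331 = 7·2688475 + 6
11: 18819331 = 11·1710848 + 3
13: 18819331 = 13·1447640 + 11
17: 18819331 = 17·1107019 + 8
19: 18819331 = 19·990491 + 2
23: 18819331 = 23·818231 + 18
29: 18819331 = 29·648942 + 13
31: 18819331 = 31·607075 + 6
37: 18819331 = 37·508630 + 21
41: 18819331 = 41·459008 + 3
43: 18819331 = 43·437658 + 37
47: 18819331 = 47·400411 + 14
53: 18819331 = 53·355081 + 38
59: 18819331 = 59·318971 + 42
61: 18819331 = 61·308513 + 38
67: 18819331 = 67·280885 + 36
71: 18819331 = 71·265061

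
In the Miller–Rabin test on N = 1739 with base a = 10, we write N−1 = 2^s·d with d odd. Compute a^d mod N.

655

1739 − 1 = 1738 = 2^1 · 869, so d = 869.
10^1 ≡ 10 (mod 1739)
10^2 ≡ 10^2 = 100 ≡ 100 (mod 1739)
10^4 ≡ 100^2 = 10000 ≡ 1305 (mod 1739)
10^8 ≡ 1305^2 = 1703025 ≡ 544 (mod 1739)
10^16 ≡ 544^2 = 295936 ≡ 306 (mod 1739)
10^32 ≡ 306^2 = 93636 ≡ 1469 (mod 1739)
10^64 ≡ 1469^2 = 2157961 ≡ 1601 (mod 1739)
10^128 ≡ 1601^2 = 2563201 ≡ 1654 (mod 1739)
10^256 ≡ 1654^2 = 2735716 ≡ 269 (mod 1739)
10^512 ≡ 269^2 = 72361 ≡ 1062 (mod 1739)
869 = 512 + 256 + 64 + 32 + 4 + 1 in binary powers of 2.
So 10^869 ≡ 1062 · 269 · 1601 · 1469 · 1305 · 10 ≡ 655 (mod 1739).
Squaring chain: 655; never reaches −1, so base 10 is a Miller–Rabin witness that 1739 is composite.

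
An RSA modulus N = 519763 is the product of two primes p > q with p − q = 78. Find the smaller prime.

683

Since p = q + 78, we have 519763 = q(q + 78), so q² + 78q − 519763 = 0.
Discriminant: 78² + 4·519763 = 6084 + 2079052 = 2085136; √2085136 = 1444.
q = (−78 + 1444)/2 = 683, and p = q + 78 = 761.
Check: 683 · 761 = 519763.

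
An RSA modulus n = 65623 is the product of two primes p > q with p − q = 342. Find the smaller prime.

Since p = q + 342, we have 65623 = q(q + 342), so q² + 342q − 65623 = 0.
Discriminant: 342² + 4·65623 = 116964 + 262492 = 379456; √379456 = 616.
q = (−342 + 616)/2 = 137, and p = q + 342 = 479.
Check: 137 · 479 = 65623.

137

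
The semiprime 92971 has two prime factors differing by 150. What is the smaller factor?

Since p = q + 150, we have 92971 = q(q + 150), so q² + 150q − 92971 = 0.
Discriminant: 150² + 4·92971 = 22500 + 371884 = 394384; √394384 = 628.
q = (−150 + 628)/2 = 239, and p = q + 150 = 389.
Check: 239 · 389 = 92971.

239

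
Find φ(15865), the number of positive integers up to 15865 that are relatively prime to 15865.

Factor: 15865 = 5 · 19 · 167.
φ(15865) = (5−1) · (19−1) · (167−1) = 4 · 18 · 166 = 11952.

11952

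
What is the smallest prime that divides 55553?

73

55553 is odd.
Digit sum 23, not divisible by 3.
Ends in 3: not divisible by 5.
7: 55553 = 7·7936 + 1
11: 55553 = 11·5050 + 3
13: 55553 = 13·4273 + 4
17: 55553 = 17·3267 + 14
19: 55553 = 19·2923 + 16
23: 55553 = 23·2415 + 8
29: 55553 = 29·1915 + 18
31: 55553 = 31·1792 + 1
37: 55553 = 37·1501 + 16
41: 55553 = 41·1354 + 39
43: 55553 = 43·1291 + 40
47: 55553 = 47·1181 + 46
53: 55553 = 53·1048 + 9
59: 55553 = 59·941 + 34
61: 55553 = 61·910 + 43
67: 55553 = 67·829 + 10
71: 55553 = 71·782 + 31
73: 55553 = 73·761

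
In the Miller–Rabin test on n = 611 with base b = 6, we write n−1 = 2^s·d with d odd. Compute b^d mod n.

611 − 1 = 610 = 2^1 · 305, so d = 305.
6^1 ≡ 6 (mod 611)
6^2 ≡ 6^2 = 36 ≡ 36 (mod 611)
6^4 ≡ 36^2 = 1296 ≡ 74 (mod 611)
6^8 ≡ 74^2 = 5476 ≡ 588 (mod 611)
6^16 ≡ 588^2 = 345744 ≡ 529 (mod 611)
6^32 ≡ 529^2 = 279841 ≡ 3 (mod 611)
6^64 ≡ 3^2 = 9 ≡ 9 (mod 611)
6^128 ≡ 9^2 = 81 ≡ 81 (mod 611)
6^256 ≡ 81^2 = 6561 ≡ 451 (mod 611)
305 = 256 + 32 + 16 + 1 in binary powers of 2.
So 6^305 ≡ 451 · 3 · 529 · 6 ≡ 314 (mod 611).
Squaring chain: 314; never reaches −1, so base 6 is a Miller–Rabin witness that 611 is composite.

314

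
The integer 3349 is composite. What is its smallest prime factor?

3349 is odd.
Digit sum 19, not divisible by 3.
Ends in 9: not divisible by 5.
7: 3349 = 7·478 + 3
11: 3349 = 11·304 + 5
13: 3349 = 13·257 + 8
17: 3349 = 17·197

17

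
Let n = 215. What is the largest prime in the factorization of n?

43

215 = 5 · 43
43 is prime.
So 215 = 5 · 43; the largest prime factor is 43.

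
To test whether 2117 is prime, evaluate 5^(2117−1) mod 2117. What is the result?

5^1 ≡ 5 (mod 2117)
5^2 ≡ 5^2 = 25 ≡ 25 (mod 2117)
5^4 ≡ 25^2 = 625 ≡ 625 (mod 2117)
5^8 ≡ 625^2 = 390625 ≡ 1097 (mod 2117)
5^16 ≡ 1097^2 = 1203409 ≡ 953 (mod 2117)
5^32 ≡ 953^2 = 908209 ≡ 16 (mod 2117)
5^64 ≡ 16^2 = 256 ≡ 256 (mod 2117)
5^128 ≡ 256^2 = 65536 ≡ 2026 (mod 2117)
5^256 ≡ 2026^2 = 4104676 ≡ 1930 (mod 2117)
5^512 ≡ 1930^2 = 3724900 ≡ 1097 (mod 2117)
5^1024 ≡ 1097^2 = 1203409 ≡ 953 (mod 2117)
5^2048 ≡ 953^2 = 908209 ≡ 16 (mod 2117)
2116 = 2048 + 64 + 4 in binary powers of 2.
So 5^2116 ≡ 16 · 256 · 625 ≡ 547 (mod 2117).
Since 547 ≠ 1, base 5 is a Fermat witness: 2117 is composite.

547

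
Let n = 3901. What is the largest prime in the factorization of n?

3901 = 47 · 83
83 is prime.
So 3901 = 47 · 83; the largest prime factor is 83.

83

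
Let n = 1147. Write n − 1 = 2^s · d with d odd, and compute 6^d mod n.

154

1147 − 1 = 1146 = 2^1 · 573, so d = 573.
6^1 ≡ 6 (mod 1147)
6^2 ≡ 6^2 = 36 ≡ 36 (mod 1147)
6^4 ≡ 36^2 = 1296 ≡ 149 (mod 1147)
6^8 ≡ 149^2 = 22201 ≡ 408 (mod 1147)
6^16 ≡ 408^2 = 166464 ≡ 149 (mod 1147)
6^32 ≡ 149^2 = 22201 ≡ 408 (mod 1147)
6^64 ≡ 408^2 = 166464 ≡ 149 (mod 1147)
6^128 ≡ 149^2 = 22201 ≡ 408 (mod 1147)
6^256 ≡ 408^2 = 166464 ≡ 149 (mod 1147)
6^512 ≡ 149^2 = 22201 ≡ 408 (mod 1147)
573 = 512 + 32 + 16 + 8 + 4 + 1 in binary powers of 2.
So 6^573 ≡ 408 · 408 · 149 · 408 · 149 · 6 ≡ 154 (mod 1147).
Squaring chain: 154; never reaches −1, so base 6 is a Miller–Rabin witness that 1147 is composite.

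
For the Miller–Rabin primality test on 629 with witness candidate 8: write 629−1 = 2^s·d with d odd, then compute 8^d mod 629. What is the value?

629 − 1 = 628 = 2^2 · 157, so d = 157.
8^1 ≡ 8 (mod 629)
8^2 ≡ 8^2 = 64 ≡ 64 (mod 629)
8^4 ≡ 64^2 = 4096 ≡ 322 (mod 629)
8^8 ≡ 322^2 = 103684 ≡ 528 (mod 629)
8^16 ≡ 528^2 = 278784 ≡ 137 (mod 629)
8^32 ≡ 137^2 = 18769 ≡ 528 (mod 629)
8^64 ≡ 528^2 = 278784 ≡ 137 (mod 629)
8^128 ≡ 137^2 = 18769 ≡ 528 (mod 629)
157 = 128 + 16 + 8 + 4 + 1 in binary powers of 2.
So 8^157 ≡ 528 · 137 · 528 · 322 · 8 ≡ 230 (mod 629).
Squaring chain: 230 → 64; never reaches −1, so base 8 is a Miller–Rabin witness that 629 is composite.

230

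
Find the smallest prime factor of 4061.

31

4061 is odd.
Digit sum 11, not divisible by 3.
Ends in 1: not divisible by 5.
7: 4061 = 7·580 + 1
11: 4061 = 11·369 + 2
13: 4061 = 13·312 + 5
17: 4061 = 17·238 + 15
19: 4061 = 19·213 + 14
23: 4061 = 23·176 + 13
29: 4061 = 29·140 + 1
31: 4061 = 31·131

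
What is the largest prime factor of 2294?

2294 = 2 · 1147
1147 = 31 · 37
37 is prime.
So 2294 = 2 · 31 · 37; the largest prime factor is 37.

37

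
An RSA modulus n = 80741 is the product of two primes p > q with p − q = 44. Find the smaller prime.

263

Since p = q + 44, we have 80741 = q(q + 44), so q² + 44q − 80741 = 0.
Discriminant: 44² + 4·80741 = 1936 + 322964 = 324900; √324900 = 570.
q = (−44 + 570)/2 = 263, and p = q + 44 = 307.
Check: 263 · 307 = 80741.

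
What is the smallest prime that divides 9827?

31

9827 is odd.
Digit sum 26, not divisible by 3.
Ends in 7: not divisible by 5.
7: 9827 = 7·1403 + 6
11: 9827 = 11·893 + 4
13: 9827 = 13·755 + 12
17: 9827 = 17·578 + 1
19: 9827 = 19·517 + 4
23: 9827 = 23·427 + 6
29: 9827 = 29·338 + 25
31: 9827 = 31·317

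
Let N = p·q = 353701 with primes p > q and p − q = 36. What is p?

613

Since p = q + 36, we have 353701 = q(q + 36), so q² + 36q − 353701 = 0.
Discriminant: 36² + 4·353701 = 1296 + 1414804 = 1416100; √1416100 = 1190.
q = (−36 + 1190)/2 = 577, and p = q + 36 = 613.
Check: 577 · 613 = 353701.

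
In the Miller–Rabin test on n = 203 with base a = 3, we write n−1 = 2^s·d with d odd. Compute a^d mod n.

89

203 − 1 = 202 = 2^1 · 101, so d = 101.
3^1 ≡ 3 (mod 203)
3^2 ≡ 3^2 = 9 ≡ 9 (mod 203)
3^4 ≡ 9^2 = 81 ≡ 81 (mod 203)
3^8 ≡ 81^2 = 6561 ≡ 65 (mod 203)
3^16 ≡ 65^2 = 4225 ≡ 165 (mod 203)
3^32 ≡ 165^2 = 27225 ≡ 23 (mod 203)
3^64 ≡ 23^2 = 529 ≡ 123 (mod 203)
101 = 64 + 32 + 4 + 1 in binary powers of 2.
So 3^101 ≡ 123 · 23 · 81 · 3 ≡ 89 (mod 203).
Squaring chain: 89; never reaches −1, so base 3 is a Miller–Rabin witness that 203 is composite.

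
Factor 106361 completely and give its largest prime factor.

106361 = 31 · 3431
3431 = 47 · 73
73 is prime.
So 106361 = 31 · 47 · 73; the largest prime factor is 73.

73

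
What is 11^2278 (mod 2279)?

11^1 ≡ 11 (mod 2279)
11^2 ≡ 11^2 = 121 ≡ 121 (mod 2279)
11^4 ≡ 121^2 = 14641 ≡ 967 (mod 2279)
11^8 ≡ 967^2 = 935089 ≡ 699 (mod 2279)
11^16 ≡ 699^2 = 488601 ≡ 895 (mod 2279)
11^32 ≡ 895^2 = 801025 ≡ 1096 (mod 2279)
11^64 ≡ 1096^2 = 1201216 ≡ 183 (mod 2279)
11^128 ≡ 183^2 = 33489 ≡ 1583 (mod 2279)
11^256 ≡ 1583^2 = 2505889 ≡ 1268 (mod 2279)
11^512 ≡ 1268^2 = 1607824 ≡ 1129 (mod 2279)
11^1024 ≡ 1129^2 = 1274641 ≡ 680 (mod 2279)
11^2048 ≡ 680^2 = 462400 ≡ 2042 (mod 2279)
2278 = 2048 + 128 + 64 + 32 + 4 + 2 in binary powers of 2.
So 11^2278 ≡ 2042 · 1583 · 183 · 1096 · 967 · 121 ≡ 471 (mod 2279).
Since 471 ≠ 1, base 11 is a Fermat witness: 2279 is composite.

471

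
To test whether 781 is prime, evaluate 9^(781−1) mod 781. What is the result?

9^1 ≡ 9 (mod 781)
9^2 ≡ 9^2 = 81 ≡ 81 (mod 781)
9^4 ≡ 81^2 = 6561 ≡ 313 (mod 781)
9^8 ≡ 313^2 = 97969 ≡ 344 (mod 781)
9^16 ≡ 344^2 = 118336 ≡ 405 (mod 781)
9^32 ≡ 405^2 = 164025 ≡ 15 (mod 781)
9^64 ≡ 15^2 = 225 ≡ 225 (mod 781)
9^128 ≡ 225^2 = 50625 ≡ 641 (mod 781)
9^256 ≡ 641^2 = 410881 ≡ 75 (mod 781)
9^512 ≡ 75^2 = 5625 ≡ 158 (mod 781)
780 = 512 + 256 + 8 + 4 in binary powers of 2.
So 9^780 ≡ 158 · 75 · 344 · 313 ≡ 529 (mod 781).
Since 529 ≠ 1, base 9 is a Fermat witness: 781 is composite.

529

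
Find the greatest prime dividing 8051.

8051 = 83 · 97
97 is prime.
So 8051 = 83 · 97; the largest prime factor is 97.

97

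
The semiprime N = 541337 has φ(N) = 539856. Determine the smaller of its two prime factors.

φ(n) = (p−1)(q−1) = n − (p+q) + 1, so p + q = 541337 − 539856 + 1 = 1482.
p and q are the roots of t² − 1482t + 541337 = 0.
Discriminant: 1482² − 4·541337 = 2196324 − 2165348 = 30976; √30976 = 176.
q = (1482 − 176)/2 = 653, p = (1482 + 176)/2 = 829.
Check: 653 · 829 = 541337.

653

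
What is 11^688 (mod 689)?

289

11^1 ≡ 11 (mod 689)
11^2 ≡ 11^2 = 121 ≡ 121 (mod 689)
11^4 ≡ 121^2 = 14641 ≡ 172 (mod 689)
11^8 ≡ 172^2 = 29584 ≡ 646 (mod 689)
11^16 ≡ 646^2 = 417316 ≡ 471 (mod 689)
11^32 ≡ 471^2 = 221841 ≡ 672 (mod 689)
11^64 ≡ 672^2 = 451584 ≡ 289 (mod 689)
11^128 ≡ 289^2 = 83521 ≡ 152 (mod 689)
11^256 ≡ 152^2 = 23104 ≡ 367 (mod 689)
11^512 ≡ 367^2 = 134689 ≡ 334 (mod 689)
688 = 512 + 128 + 32 + 16 in binary powers of 2.
So 11^688 ≡ 334 · 152 · 672 · 471 ≡ 289 (mod 689).
Since 289 ≠ 1, base 11 is a Fermat witness: 689 is composite.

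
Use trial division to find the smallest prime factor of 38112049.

38112049 is odd.
Digit sum 28, not divisible by 3.
Ends in 9: not divisible by 5.
7: 38112049 = 7·5444578 + 3
11: 38112049 = 11·3464731 + 8
13: 38112049 = 13·2931696 + 1
17: 38112049 = 17·2241885 + 4
19: 38112049 = 19·2005897 + 6
23: 38112049 = 23·1657045 + 14
29: 38112049 = 29·1314208 + 17
31: 38112049 = 31·1229420 + 29
37: 38112049 = 37·1030055 + 14
41: 38112049 = 41·929562 + 7
43: 38112049 = 43·886326 + 31
47: 38112049 = 47·810894 + 31
53: 38112049 = 53·719095 + 14
59: 38112049 = 59·645966 + 55
61: 38112049 = 61·624787 + 42
67: 38112049 = 67·568836 + 37
71: 38112049 = 71·536789 + 30
73: 38112049 = 73·522082 + 63
79: 38112049 = 79·482431

79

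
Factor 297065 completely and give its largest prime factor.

59

297065 = 5 · 59413
59413 = 19 · 3127
3127 = 53 · 59
59 is prime.
So 297065 = 5 · 19 · 53 · 59; the largest prime factor is 59.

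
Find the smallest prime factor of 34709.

34709 is odd.
Digit sum 23, not divisible by 3.
Ends in 9: not divisible by 5.
7: 34709 = 7·4958 + 3
11: 34709 = 11·3155 + 4
13: 34709 = 13·2669 + 12
17: 34709 = 17·2041 + 12
19: 34709 = 19·1826 + 15
23: 34709 = 23·1509 + 2
29: 34709 = 29·1196 + 25
31: 34709 = 31·1119 + 20
37: 34709 = 37·938 + 3
41: 34709 = 41·846 + 23
43: 34709 = 43·807 + 8
47: 34709 = 47·738 + 23
53: 34709 = 53·654 + 47
59: 34709 = 59·588 + 17
61: 34709 = 61·569

61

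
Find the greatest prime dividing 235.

47

235 = 5 · 47
47 is prime.
So 235 = 5 · 47; the largest prime factor is 47.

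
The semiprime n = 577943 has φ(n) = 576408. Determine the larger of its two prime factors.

877

φ(n) = (p−1)(q−1) = n − (p+q) + 1, so p + q = 577943 − 576408 + 1 = 1536.
p and q are the roots of t² − 1536t + 577943 = 0.
Discriminant: 1536² − 4·577943 = 2359296 − 2311772 = 47524; √47524 = 218.
q = (1536 − 218)/2 = 659, p = (1536 + 218)/2 = 877.
Check: 659 · 877 = 577943.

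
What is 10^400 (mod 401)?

1

10^1 ≡ 10 (mod 401)
10^2 ≡ 10^2 = 100 ≡ 100 (mod 401)
10^4 ≡ 100^2 = 10000 ≡ 376 (mod 401)
10^8 ≡ 376^2 = 141376 ≡ 224 (mod 401)
10^16 ≡ 224^2 = 50176 ≡ 51 (mod 401)
10^32 ≡ 51^2 = 2601 ≡ 195 (mod 401)
10^64 ≡ 195^2 = 38025 ≡ 331 (mod 401)
10^128 ≡ 331^2 = 109561 ≡ 88 (mod 401)
10^256 ≡ 88^2 = 7744 ≡ 125 (mod 401)
400 = 256 + 128 + 16 in binary powers of 2.
So 10^400 ≡ 125 · 88 · 51 ≡ 1 (mod 401).
Since the result is 1, base 10 gives no evidence that 401 is composite.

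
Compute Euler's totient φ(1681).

1640

Factor: 1681 = 41^2.
φ(1681) = 41^1·(41−1) = 1640.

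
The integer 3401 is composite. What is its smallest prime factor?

3401 is odd.
Digit sum 8, not divisible by 3.
Ends in 1: not divisible by 5.
7: 3401 = 7·485 + 6
11: 3401 = 11·309 + 2
13: 3401 = 13·261 + 8
17: 3401 = 17·200 + 1
19: 3401 = 19·179

19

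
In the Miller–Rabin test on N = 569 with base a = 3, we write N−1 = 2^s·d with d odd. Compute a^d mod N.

277

569 − 1 = 568 = 2^3 · 71, so d = 71.
3^1 ≡ 3 (mod 569)
3^2 ≡ 3^2 = 9 ≡ 9 (mod 569)
3^4 ≡ 9^2 = 81 ≡ 81 (mod 569)
3^8 ≡ 81^2 = 6561 ≡ 302 (mod 569)
3^16 ≡ 302^2 = 91204 ≡ 164 (mod 569)
3^32 ≡ 164^2 = 26896 ≡ 153 (mod 569)
3^64 ≡ 153^2 = 23409 ≡ 80 (mod 569)
71 = 64 + 4 + 2 + 1 in binary powers of 2.
So 3^71 ≡ 80 · 81 · 9 · 3 ≡ 277 (mod 569).
Squaring chain: 277 → 483 → 568; reaches −1, so base 3 does not prove 569 composite.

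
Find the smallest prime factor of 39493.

39493 is odd.
Digit sum 28, not divisible by 3.
Ends in 3: not divisible by 5.
7: 39493 = 7·5641 + 6
11: 39493 = 11·3590 + 3
13: 39493 = 13·3037 + 12
17: 39493 = 17·2323 + 2
19: 39493 = 19·2078 + 11
23: 39493 = 23·1717 + 2
29: 39493 = 29·1361 + 24
31: 39493 = 31·1273 + 30
37: 39493 = 37·1067 + 14
41: 39493 = 41·963 + 10
43: 39493 = 43·918 + 19
47: 39493 = 47·840 + 13
53: 39493 = 53·745 + 8
59: 39493 = 59·669 + 22
61: 39493 = 61·647 + 26
67: 39493 = 67·589 + 30
71: 39493 = 71·556 + 17
73: 39493 = 73·541

73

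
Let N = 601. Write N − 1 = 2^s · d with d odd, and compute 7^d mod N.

59

601 − 1 = 600 = 2^3 · 75, so d = 75.
7^1 ≡ 7 (mod 601)
7^2 ≡ 7^2 = 49 ≡ 49 (mod 601)
7^4 ≡ 49^2 = 2401 ≡ 598 (mod 601)
7^8 ≡ 598^2 = 357604 ≡ 9 (mod 601)
7^16 ≡ 9^2 = 81 ≡ 81 (mod 601)
7^32 ≡ 81^2 = 6561 ≡ 551 (mod 601)
7^64 ≡ 551^2 = 303601 ≡ 96 (mod 601)
75 = 64 + 8 + 2 + 1 in binary powers of 2.
So 7^75 ≡ 96 · 9 · 49 · 7 ≡ 59 (mod 601).
Squaring chain: 59 → 476 → 600; reaches −1, so base 7 does not prove 601 composite.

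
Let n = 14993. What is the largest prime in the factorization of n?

14993 = 11 · 1363
1363 = 29 · 47
47 is prime.
So 14993 = 11 · 29 · 47; the largest prime factor is 47.

47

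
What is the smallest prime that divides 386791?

23

386791 is odd.
Digit sum 34, not divisible by 3.
Ends in 1: not divisible by 5.
7: 386791 = 7·55255 + 6
11: 386791 = 11·35162 + 9
13: 386791 = 13·29753 + 2
17: 386791 = 17·22752 + 7
19: 386791 = 19·20357 + 8
23: 386791 = 23·16817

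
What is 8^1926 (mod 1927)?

8^1 ≡ 8 (mod 1927)
8^2 ≡ 8^2 = 64 ≡ 64 (mod 1927)
8^4 ≡ 64^2 = 4096 ≡ 242 (mod 1927)
8^8 ≡ 242^2 = 58564 ≡ 754 (mod 1927)
8^16 ≡ 754^2 = 568516 ≡ 51 (mod 1927)
8^32 ≡ 51^2 = 2601 ≡ 674 (mod 1927)
8^64 ≡ 674^2 = 454276 ≡ 1431 (mod 1927)
8^128 ≡ 1431^2 = 2047761 ≡ 1287 (mod 1927)
8^256 ≡ 1287^2 = 1656369 ≡ 1076 (mod 1927)
8^512 ≡ 1076^2 = 1157776 ≡ 1576 (mod 1927)
8^1024 ≡ 1576^2 = 2483776 ≡ 1800 (mod 1927)
1926 = 1024 + 512 + 256 + 128 + 4 + 2 in binary powers of 2.
So 8^1926 ≡ 1800 · 1576 · 1076 · 1287 · 242 · 64 ≡ 1630 (mod 1927).
Since 1630 ≠ 1, base 8 is a Fermat witness: 1927 is composite.

1630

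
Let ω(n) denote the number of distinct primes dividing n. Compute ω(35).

35 = 5 · 7
35 = 5 · 7, which has 2 distinct prime factors.

2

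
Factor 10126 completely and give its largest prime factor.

83

10126 = 2 · 5063
5063 = 61 · 83
83 is prime.
So 10126 = 2 · 61 · 83; the largest prime factor is 83.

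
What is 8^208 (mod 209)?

8^1 ≡ 8 (mod 209)
8^2 ≡ 8^2 = 64 ≡ 64 (mod 209)
8^4 ≡ 64^2 = 4096 ≡ 125 (mod 209)
8^8 ≡ 125^2 = 15625 ≡ 159 (mod 209)
8^16 ≡ 159^2 = 25281 ≡ 201 (mod 209)
8^32 ≡ 201^2 = 40401 ≡ 64 (mod 209)
8^64 ≡ 64^2 = 4096 ≡ 125 (mod 209)
8^128 ≡ 125^2 = 15625 ≡ 159 (mod 209)
208 = 128 + 64 + 16 in binary powers of 2.
So 8^208 ≡ 159 · 125 · 201 ≡ 49 (mod 209).
Since 49 ≠ 1, base 8 is a Fermat witness: 209 is composite.

49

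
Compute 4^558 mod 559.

508

4^1 ≡ 4 (mod 559)
4^2 ≡ 4^2 = 16 ≡ 16 (mod 559)
4^4 ≡ 16^2 = 256 ≡ 256 (mod 559)
4^8 ≡ 256^2 = 65536 ≡ 133 (mod 559)
4^16 ≡ 133^2 = 17689 ≡ 360 (mod 559)
4^32 ≡ 360^2 = 129600 ≡ 471 (mod 559)
4^64 ≡ 471^2 = 221841 ≡ 477 (mod 559)
4^128 ≡ 477^2 = 227529 ≡ 16 (mod 559)
4^256 ≡ 16^2 = 256 ≡ 256 (mod 559)
4^512 ≡ 256^2 = 65536 ≡ 133 (mod 559)
558 = 512 + 32 + 8 + 4 + 2 in binary powers of 2.
So 4^558 ≡ 133 · 471 · 133 · 256 · 16 ≡ 508 (mod 559).
Since 508 ≠ 1, base 4 is a Fermat witness: 559 is composite.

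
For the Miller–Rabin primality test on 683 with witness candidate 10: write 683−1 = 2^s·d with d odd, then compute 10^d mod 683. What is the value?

1

683 − 1 = 682 = 2^1 · 341, so d = 341.
10^1 ≡ 10 (mod 683)
10^2 ≡ 10^2 = 100 ≡ 100 (mod 683)
10^4 ≡ 100^2 = 10000 ≡ 438 (mod 683)
10^8 ≡ 438^2 = 191844 ≡ 604 (mod 683)
10^16 ≡ 604^2 = 364816 ≡ 94 (mod 683)
10^32 ≡ 94^2 = 8836 ≡ 640 (mod 683)
10^64 ≡ 640^2 = 409600 ≡ 483 (mod 683)
10^128 ≡ 483^2 = 233289 ≡ 386 (mod 683)
10^256 ≡ 386^2 = 148996 ≡ 102 (mod 683)
341 = 256 + 64 + 16 + 4 + 1 in binary powers of 2.
So 10^341 ≡ 102 · 483 · 94 · 438 · 10 ≡ 1 (mod 683).
Since 10^d ≡ 1 (mod 683), base 10 does not prove 683 composite.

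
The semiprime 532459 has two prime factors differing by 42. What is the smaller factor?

709

Since p = q + 42, we have 532459 = q(q + 42), so q² + 42q − 532459 = 0.
Discriminant: 42² + 4·532459 = 1764 + 2129836 = 2131600; √2131600 = 1460.
q = (−42 + 1460)/2 = 709, and p = q + 42 = 751.
Check: 709 · 751 = 532459.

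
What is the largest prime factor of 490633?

490633 = 11 · 44603
44603 = 13 · 3431
3431 = 47 · 73
73 is prime.
So 490633 = 11 · 13 · 47 · 73; the largest prime factor is 73.

73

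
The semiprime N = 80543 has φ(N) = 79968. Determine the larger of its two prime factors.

φ(n) = (p−1)(q−1) = n − (p+q) + 1, so p + q = 80543 − 79968 + 1 = 576.
p and q are the roots of t² − 576t + 80543 = 0.
Discriminant: 576² − 4·80543 = 331776 − 322172 = 9604; √9604 = 98.
q = (576 − 98)/2 = 239, p = (576 + 98)/2 = 337.
Check: 239 · 337 = 80543.

337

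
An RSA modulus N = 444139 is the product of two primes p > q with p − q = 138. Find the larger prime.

739

Since p = q + 138, we have 444139 = q(q + 138), so q² + 138q − 444139 = 0.
Discriminant: 138² + 4·444139 = 19044 + 1776556 = 1795600; √1795600 = 1340.
q = (−138 + 1340)/2 = 601, and p = q + 138 = 739.
Check: 601 · 739 = 444139.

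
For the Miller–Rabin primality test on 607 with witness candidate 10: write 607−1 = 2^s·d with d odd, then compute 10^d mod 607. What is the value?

607 − 1 = 606 = 2^1 · 303, so d = 303.
10^1 ≡ 10 (mod 607)
10^2 ≡ 10^2 = 100 ≡ 100 (mod 607)
10^4 ≡ 100^2 = 10000 ≡ 288 (mod 607)
10^8 ≡ 288^2 = 82944 ≡ 392 (mod 607)
10^16 ≡ 392^2 = 153664 ≡ 93 (mod 607)
10^32 ≡ 93^2 = 8649 ≡ 151 (mod 607)
10^64 ≡ 151^2 = 22801 ≡ 342 (mod 607)
10^128 ≡ 342^2 = 116964 ≡ 420 (mod 607)
10^256 ≡ 420^2 = 176400 ≡ 370 (mod 607)
303 = 256 + 32 + 8 + 4 + 2 + 1 in binary powers of 2.
So 10^303 ≡ 370 · 151 · 392 · 288 · 100 · 10 ≡ 606 (mod 607).
Since 10^d ≡ 606 (mod 607), base 10 does not prove 607 composite.

606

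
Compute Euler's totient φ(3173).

Factor: 3173 = 19 · 167.
φ(3173) = (19−1) · (167−1) = 18 · 166 = 2988.

2988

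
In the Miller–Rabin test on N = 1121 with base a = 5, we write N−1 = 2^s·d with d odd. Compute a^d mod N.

1121 − 1 = 1120 = 2^5 · 35, so d = 35.
5^1 ≡ 5 (mod 1121)
5^2 ≡ 5^2 = 25 ≡ 25 (mod 1121)
5^4 ≡ 25^2 = 625 ≡ 625 (mod 1121)
5^8 ≡ 625^2 = 390625 ≡ 517 (mod 1121)
5^16 ≡ 517^2 = 267289 ≡ 491 (mod 1121)
5^32 ≡ 491^2 = 241081 ≡ 66 (mod 1121)
35 = 32 + 2 + 1 in binary powers of 2.
So 5^35 ≡ 66 · 25 · 5 ≡ 403 (mod 1121).
Squaring chain: 403 → 985 → 560 → 841 → 1051; never reaches −1, so base 5 is a Miller–Rabin witness that 1121 is composite.

403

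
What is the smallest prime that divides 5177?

5177 is odd.
Digit sum 20, not divisible by 3.
Ends in 7: not divisible by 5.
7: 5177 = 7·739 + 4
11: 5177 = 11·470 + 7
13: 5177 = 13·398 + 3
17: 5177 = 17·304 + 9
19: 5177 = 19·272 + 9
23: 5177 = 23·225 + 2
29: 5177 = 29·178 + 15
31: 5177 = 31·167

31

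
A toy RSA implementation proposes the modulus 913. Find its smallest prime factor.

913 is odd.
Digit sum 13, not divisible by 3.
Ends in 3: not divisible by 5.
7: 913 = 7·130 + 3
11: 913 = 11·83

11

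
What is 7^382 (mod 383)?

1

7^1 ≡ 7 (mod 383)
7^2 ≡ 7^2 = 49 ≡ 49 (mod 383)
7^4 ≡ 49^2 = 2401 ≡ 103 (mod 383)
7^8 ≡ 103^2 = 10609 ≡ 268 (mod 383)
7^16 ≡ 268^2 = 71824 ≡ 203 (mod 383)
7^32 ≡ 203^2 = 41209 ≡ 228 (mod 383)
7^64 ≡ 228^2 = 51984 ≡ 279 (mod 383)
7^128 ≡ 279^2 = 77841 ≡ 92 (mod 383)
7^256 ≡ 92^2 = 8464 ≡ 38 (mod 383)
382 = 256 + 64 + 32 + 16 + 8 + 4 + 2 in binary powers of 2.
So 7^382 ≡ 38 · 279 · 228 · 203 · 268 · 103 · 49 ≡ 1 (mod 383).
Since the result is 1, base 7 gives no evidence that 383 is composite.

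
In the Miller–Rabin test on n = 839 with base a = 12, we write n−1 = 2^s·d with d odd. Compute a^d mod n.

839 − 1 = 838 = 2^1 · 419, so d = 419.
12^1 ≡ 12 (mod 839)
12^2 ≡ 12^2 = 144 ≡ 144 (mod 839)
12^4 ≡ 144^2 = 20736 ≡ 600 (mod 839)
12^8 ≡ 600^2 = 360000 ≡ 69 (mod 839)
12^16 ≡ 69^2 = 4761 ≡ 566 (mod 839)
12^32 ≡ 566^2 = 320356 ≡ 697 (mod 839)
12^64 ≡ 697^2 = 485809 ≡ 28 (mod 839)
12^128 ≡ 28^2 = 784 ≡ 784 (mod 839)
12^256 ≡ 784^2 = 614656 ≡ 508 (mod 839)
419 = 256 + 128 + 32 + 2 + 1 in binary powers of 2.
So 12^419 ≡ 508 · 784 · 697 · 144 · 12 ≡ 1 (mod 839).
Since 12^d ≡ 1 (mod 839), base 12 does not prove 839 composite.

1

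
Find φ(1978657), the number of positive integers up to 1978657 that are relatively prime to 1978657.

Factor: 1978657 = 61 · 163 · 199.
φ(1978657) = (61−1) · (163−1) · (199−1) = 60 · 162 · 198 = 1924560.

1924560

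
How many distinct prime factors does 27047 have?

27047 = 17 · 1591
1591 = 37 · 43
27047 = 17 · 37 · 43, which has 3 distinct prime factors.

3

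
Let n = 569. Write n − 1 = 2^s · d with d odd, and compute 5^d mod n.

569 − 1 = 568 = 2^3 · 71, so d = 71.
5^1 ≡ 5 (mod 569)
5^2 ≡ 5^2 = 25 ≡ 25 (mod 569)
5^4 ≡ 25^2 = 625 ≡ 56 (mod 569)
5^8 ≡ 56^2 = 3136 ≡ 291 (mod 569)
5^16 ≡ 291^2 = 84681 ≡ 469 (mod 569)
5^32 ≡ 469^2 = 219961 ≡ 327 (mod 569)
5^64 ≡ 327^2 = 106929 ≡ 526 (mod 569)
71 = 64 + 4 + 2 + 1 in binary powers of 2.
So 5^71 ≡ 526 · 56 · 25 · 5 ≡ 1 (mod 569).
Since 5^d ≡ 1 (mod 569), base 5 does not prove 569 composite.

1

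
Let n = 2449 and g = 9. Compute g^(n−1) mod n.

1721

9^1 ≡ 9 (mod 2449)
9^2 ≡ 9^2 = 81 ≡ 81 (mod 2449)
9^4 ≡ 81^2 = 6561 ≡ 1663 (mod 2449)
9^8 ≡ 1663^2 = 2765569 ≡ 648 (mod 2449)
9^16 ≡ 648^2 = 419904 ≡ 1125 (mod 2449)
9^32 ≡ 1125^2 = 1265625 ≡ 1941 (mod 2449)
9^64 ≡ 1941^2 = 3767481 ≡ 919 (mod 2449)
9^128 ≡ 919^2 = 844561 ≡ 2105 (mod 2449)
9^256 ≡ 2105^2 = 4431025 ≡ 784 (mod 2449)
9^512 ≡ 784^2 = 614656 ≡ 2406 (mod 2449)
9^1024 ≡ 2406^2 = 5788836 ≡ 1849 (mod 2449)
9^2048 ≡ 1849^2 = 3418801 ≡ 2446 (mod 2449)
2448 = 2048 + 256 + 128 + 16 in binary powers of 2.
So 9^2448 ≡ 2446 · 784 · 2105 · 1125 ≡ 1721 (mod 2449).
Since 1721 ≠ 1, base 9 is a Fermat witness: 2449 is composite.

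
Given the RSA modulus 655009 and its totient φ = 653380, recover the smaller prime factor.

719

φ(n) = (p−1)(q−1) = n − (p+q) + 1, so p + q = 655009 − 653380 + 1 = 1630.
p and q are the roots of t² − 1630t + 655009 = 0.
Discriminant: 1630² − 4·655009 = 2656900 − 2620036 = 36864; √36864 = 192.
q = (1630 − 192)/2 = 719, p = (1630 + 192)/2 = 911.
Check: 719 · 911 = 655009.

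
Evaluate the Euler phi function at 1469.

1344

Factor: 1469 = 13 · 113.
φ(1469) = (13−1) · (113−1) = 12 · 112 = 1344.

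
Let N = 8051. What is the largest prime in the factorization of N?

8051 = 83 · 97
97 is prime.
So 8051 = 83 · 97; the largest prime factor is 97.

97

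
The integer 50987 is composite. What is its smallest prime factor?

50987 is odd.
Digit sum 29, not divisible by 3.
Ends in 7: not divisible by 5.
7: 50987 = 7·7283 + 6
11: 50987 = 11·4635 + 2
13: 50987 = 13·3922 + 1
17: 50987 = 17·2999 + 4
19: 50987 = 19·2683 + 10
23: 50987 = 23·2216 + 19
29: 50987 = 29·1758 + 5
31: 50987 = 31·1644 + 23
37: 50987 = 37·1378 + 1
41: 50987 = 41·1243 + 24
43: 50987 = 43·1185 + 32
47: 50987 = 47·1084 + 39
53: 50987 = 53·962 + 1
59: 50987 = 59·864 + 11
61: 50987 = 61·835 + 52
67: 50987 = 67·761

67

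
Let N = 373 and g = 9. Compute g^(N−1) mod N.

1

9^1 ≡ 9 (mod 373)
9^2 ≡ 9^2 = 81 ≡ 81 (mod 373)
9^4 ≡ 81^2 = 6561 ≡ 220 (mod 373)
9^8 ≡ 220^2 = 48400 ≡ 283 (mod 373)
9^16 ≡ 283^2 = 80089 ≡ 267 (mod 373)
9^32 ≡ 267^2 = 71289 ≡ 46 (mod 373)
9^64 ≡ 46^2 = 2116 ≡ 251 (mod 373)
9^128 ≡ 251^2 = 63001 ≡ 337 (mod 373)
9^256 ≡ 337^2 = 113569 ≡ 177 (mod 373)
372 = 256 + 64 + 32 + 16 + 4 in binary powers of 2.
So 9^372 ≡ 177 · 251 · 46 · 267 · 220 ≡ 1 (mod 373).
Since the result is 1, base 9 gives no evidence that 373 is composite.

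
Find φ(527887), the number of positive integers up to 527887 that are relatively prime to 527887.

501984

Factor: 527887 = 29 · 109 · 167.
φ(527887) = (29−1) · (109−1) · (167−1) = 28 · 108 · 166 = 501984.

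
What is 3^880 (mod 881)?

1

3^1 ≡ 3 (mod 881)
3^2 ≡ 3^2 = 9 ≡ 9 (mod 881)
3^4 ≡ 9^2 = 81 ≡ 81 (mod 881)
3^8 ≡ 81^2 = 6561 ≡ 394 (mod 881)
3^16 ≡ 394^2 = 155236 ≡ 180 (mod 881)
3^32 ≡ 180^2 = 32400 ≡ 684 (mod 881)
3^64 ≡ 684^2 = 467856 ≡ 45 (mod 881)
3^128 ≡ 45^2 = 2025 ≡ 263 (mod 881)
3^256 ≡ 263^2 = 69169 ≡ 451 (mod 881)
3^512 ≡ 451^2 = 203401 ≡ 771 (mod 881)
880 = 512 + 256 + 64 + 32 + 16 in binary powers of 2.
So 3^880 ≡ 771 · 451 · 45 · 684 · 180 ≡ 1 (mod 881).
Since the result is 1, base 3 gives no evidence that 881 is composite.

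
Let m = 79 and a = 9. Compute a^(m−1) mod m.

1

9^1 ≡ 9 (mod 79)
9^2 ≡ 9^2 = 81 ≡ 2 (mod 79)
9^4 ≡ 2^2 = 4 ≡ 4 (mod 79)
9^8 ≡ 4^2 = 16 ≡ 16 (mod 79)
9^16 ≡ 16^2 = 256 ≡ 19 (mod 79)
9^32 ≡ 19^2 = 361 ≡ 45 (mod 79)
9^64 ≡ 45^2 = 2025 ≡ 50 (mod 79)
78 = 64 + 8 + 4 + 2 in binary powers of 2.
So 9^78 ≡ 50 · 16 · 4 · 2 ≡ 1 (mod 79).
Since the result is 1, base 9 gives no evidence that 79 is composite.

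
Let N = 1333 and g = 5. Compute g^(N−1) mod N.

5^1 ≡ 5 (mod 1333)
5^2 ≡ 5^2 = 25 ≡ 25 (mod 1333)
5^4 ≡ 25^2 = 625 ≡ 625 (mod 1333)
5^8 ≡ 625^2 = 390625 ≡ 56 (mod 1333)
5^16 ≡ 56^2 = 3136 ≡ 470 (mod 1333)
5^32 ≡ 470^2 = 220900 ≡ 955 (mod 1333)
5^64 ≡ 955^2 = 912025 ≡ 253 (mod 1333)
5^128 ≡ 253^2 = 64009 ≡ 25 (mod 1333)
5^256 ≡ 25^2 = 625 ≡ 625 (mod 1333)
5^512 ≡ 625^2 = 390625 ≡ 56 (mod 1333)
5^1024 ≡ 56^2 = 3136 ≡ 470 (mod 1333)
1332 = 1024 + 256 + 32 + 16 + 4 in binary powers of 2.
So 5^1332 ≡ 470 · 625 · 955 · 470 · 625 ≡ 838 (mod 1333).
Since 838 ≠ 1, base 5 is a Fermat witness: 1333 is composite.

838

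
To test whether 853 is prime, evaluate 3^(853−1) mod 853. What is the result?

3^1 ≡ 3 (mod 853)
3^2 ≡ 3^2 = 9 ≡ 9 (mod 853)
3^4 ≡ 9^2 = 81 ≡ 81 (mod 853)
3^8 ≡ 81^2 = 6561 ≡ 590 (mod 853)
3^16 ≡ 590^2 = 348100 ≡ 76 (mod 853)
3^32 ≡ 76^2 = 5776 ≡ 658 (mod 853)
3^64 ≡ 658^2 = 432964 ≡ 493 (mod 853)
3^128 ≡ 493^2 = 243049 ≡ 797 (mod 853)
3^256 ≡ 797^2 = 635209 ≡ 577 (mod 853)
3^512 ≡ 577^2 = 332929 ≡ 259 (mod 853)
852 = 512 + 256 + 64 + 16 + 4 in binary powers of 2.
So 3^852 ≡ 259 · 577 · 493 · 76 · 81 ≡ 1 (mod 853).
Since the result is 1, base 3 gives no evidence that 853 is composite.

1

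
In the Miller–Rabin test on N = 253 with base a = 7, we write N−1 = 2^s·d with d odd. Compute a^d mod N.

57

253 − 1 = 252 = 2^2 · 63, so d = 63.
7^1 ≡ 7 (mod 253)
7^2 ≡ 7^2 = 49 ≡ 49 (mod 253)
7^4 ≡ 49^2 = 2401 ≡ 124 (mod 253)
7^8 ≡ 124^2 = 15376 ≡ 196 (mod 253)
7^16 ≡ 196^2 = 38416 ≡ 213 (mod 253)
7^32 ≡ 213^2 = 45369 ≡ 82 (mod 253)
63 = 32 + 16 + 8 + 4 + 2 + 1 in binary powers of 2.
So 7^63 ≡ 82 · 213 · 196 · 124 · 49 · 7 ≡ 57 (mod 253).
Squaring chain: 57 → 213; never reaches −1, so base 7 is a Miller–Rabin witness that 253 is composite.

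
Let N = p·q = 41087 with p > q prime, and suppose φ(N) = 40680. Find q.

φ(n) = (p−1)(q−1) = n − (p+q) + 1, so p + q = 41087 − 40680 + 1 = 408.
p and q are the roots of t² − 408t + 41087 = 0.
Discriminant: 408² − 4·41087 = 166464 − 164348 = 2116; √2116 = 46.
q = (408 − 46)/2 = 181, p = (408 + 46)/2 = 227.
Check: 181 · 227 = 41087.

181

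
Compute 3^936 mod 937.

3^1 ≡ 3 (mod 937)
3^2 ≡ 3^2 = 9 ≡ 9 (mod 937)
3^4 ≡ 9^2 = 81 ≡ 81 (mod 937)
3^8 ≡ 81^2 = 6561 ≡ 2 (mod 937)
3^16 ≡ 2^2 = 4 ≡ 4 (mod 937)
3^32 ≡ 4^2 = 16 ≡ 16 (mod 937)
3^64 ≡ 16^2 = 256 ≡ 256 (mod 937)
3^128 ≡ 256^2 = 65536 ≡ 883 (mod 937)
3^256 ≡ 883^2 = 779689 ≡ 105 (mod 937)
3^512 ≡ 105^2 = 11025 ≡ 718 (mod 937)
936 = 512 + 256 + 128 + 32 + 8 in binary powers of 2.
So 3^936 ≡ 718 · 105 · 883 · 16 · 2 ≡ 1 (mod 937).
Since the result is 1, base 3 gives no evidence that 937 is composite.

1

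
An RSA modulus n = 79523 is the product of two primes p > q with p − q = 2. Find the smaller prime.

Since p = q + 2, we have 79523 = q(q + 2), so q² + 2q − 79523 = 0.
Discriminant: 2² + 4·79523 = 4 + 318092 = 318096; √318096 = 564.
q = (−2 + 564)/2 = 281, and p = q + 2 = 283.
Check: 281 · 283 = 79523.

281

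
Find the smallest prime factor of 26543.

11

26543 is odd.
Digit sum 20, not divisible by 3.
Ends in 3: not divisible by 5.
7: 26543 = 7·3791 + 6
11: 26543 = 11·2413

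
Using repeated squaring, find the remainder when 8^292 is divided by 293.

8^1 ≡ 8 (mod 293)
8^2 ≡ 8^2 = 64 ≡ 64 (mod 293)
8^4 ≡ 64^2 = 4096 ≡ 287 (mod 293)
8^8 ≡ 287^2 = 82369 ≡ 36 (mod 293)
8^16 ≡ 36^2 = 1296 ≡ 124 (mod 293)
8^32 ≡ 124^2 = 15376 ≡ 140 (mod 293)
8^64 ≡ 140^2 = 19600 ≡ 262 (mod 293)
8^128 ≡ 262^2 = 68644 ≡ 82 (mod 293)
8^256 ≡ 82^2 = 6724 ≡ 278 (mod 293)
292 = 256 + 32 + 4 in binary powers of 2.
So 8^292 ≡ 278 · 140 · 287 ≡ 1 (mod 293).
Since the result is 1, base 8 gives no evidence that 293 is composite.

1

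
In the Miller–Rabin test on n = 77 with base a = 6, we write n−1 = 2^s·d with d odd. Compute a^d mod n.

13

77 − 1 = 76 = 2^2 · 19, so d = 19.
6^1 ≡ 6 (mod 77)
6^2 ≡ 6^2 = 36 ≡ 36 (mod 77)
6^4 ≡ 36^2 = 1296 ≡ 64 (mod 77)
6^8 ≡ 64^2 = 4096 ≡ 15 (mod 77)
6^16 ≡ 15^2 = 225 ≡ 71 (mod 77)
19 = 16 + 2 + 1 in binary powers of 2.
So 6^19 ≡ 71 · 36 · 6 ≡ 13 (mod 77).
Squaring chain: 13 → 15; never reaches −1, so base 6 is a Miller–Rabin witness that 77 is composite.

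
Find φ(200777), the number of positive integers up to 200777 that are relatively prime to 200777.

Factor: 200777 = 41 · 59 · 83.
φ(200777) = (41−1) · (59−1) · (83−1) = 40 · 58 · 82 = 190240.

190240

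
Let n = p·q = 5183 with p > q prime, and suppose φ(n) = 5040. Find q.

φ(n) = (p−1)(q−1) = n − (p+q) + 1, so p + q = 5183 − 5040 + 1 = 144.
p and q are the roots of t² − 144t + 5183 = 0.
Discriminant: 144² − 4·5183 = 20736 − 20732 = 4; √4 = 2.
q = (144 − 2)/2 = 71, p = (144 + 2)/2 = 73.
Check: 71 · 73 = 5183.

71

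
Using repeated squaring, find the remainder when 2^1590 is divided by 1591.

471

2^1 ≡ 2 (mod 1591)
2^2 ≡ 2^2 = 4 ≡ 4 (mod 1591)
2^4 ≡ 4^2 = 16 ≡ 16 (mod 1591)
2^8 ≡ 16^2 = 256 ≡ 256 (mod 1591)
2^16 ≡ 256^2 = 65536 ≡ 305 (mod 1591)
2^32 ≡ 305^2 = 93025 ≡ 747 (mod 1591)
2^64 ≡ 747^2 = 558009 ≡ 1159 (mod 1591)
2^128 ≡ 1159^2 = 1343281 ≡ 477 (mod 1591)
2^256 ≡ 477^2 = 227529 ≡ 16 (mod 1591)
2^512 ≡ 16^2 = 256 ≡ 256 (mod 1591)
2^1024 ≡ 256^2 = 65536 ≡ 305 (mod 1591)
1590 = 1024 + 512 + 32 + 16 + 4 + 2 in binary powers of 2.
So 2^1590 ≡ 305 · 256 · 747 · 305 · 16 · 4 ≡ 471 (mod 1591).
Since 471 ≠ 1, base 2 is a Fermat witness: 1591 is composite.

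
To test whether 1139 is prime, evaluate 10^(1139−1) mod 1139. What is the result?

10^1 ≡ 10 (mod 1139)
10^2 ≡ 10^2 = 100 ≡ 100 (mod 1139)
10^4 ≡ 100^2 = 10000 ≡ 888 (mod 1139)
10^8 ≡ 888^2 = 788544 ≡ 356 (mod 1139)
10^16 ≡ 356^2 = 126736 ≡ 307 (mod 1139)
10^32 ≡ 307^2 = 94249 ≡ 851 (mod 1139)
10^64 ≡ 851^2 = 724201 ≡ 936 (mod 1139)
10^128 ≡ 936^2 = 876096 ≡ 205 (mod 1139)
10^256 ≡ 205^2 = 42025 ≡ 1021 (mod 1139)
10^512 ≡ 1021^2 = 1042441 ≡ 256 (mod 1139)
10^1024 ≡ 256^2 = 65536 ≡ 613 (mod 1139)
1138 = 1024 + 64 + 32 + 16 + 2 in binary powers of 2.
So 10^1138 ≡ 613 · 936 · 851 · 307 · 100 ≡ 508 (mod 1139).
Since 508 ≠ 1, base 10 is a Fermat witness: 1139 is composite.

508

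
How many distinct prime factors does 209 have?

2

209 = 11 · 19
209 = 11 · 19, which has 2 distinct prime factors.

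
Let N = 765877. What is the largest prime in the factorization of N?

71

765877 = 7 · 109411
109411 = 23 · 4757
4757 = 67 · 71
71 is prime.
So 765877 = 7 · 23 · 67 · 71; the largest prime factor is 71.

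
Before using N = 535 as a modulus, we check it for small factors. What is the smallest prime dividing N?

535 is odd.
Digit sum 13, not divisible by 3.
Ends in 5: divisible by 5.

5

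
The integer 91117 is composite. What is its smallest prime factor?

13

91117 is odd.
Digit sum 19, not divisible by 3.
Ends in 7: not divisible by 5.
7: 91117 = 7·13016 + 5
11: 91117 = 11·8283 + 4
13: 91117 = 13·7009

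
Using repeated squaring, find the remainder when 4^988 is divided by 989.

4^1 ≡ 4 (mod 989)
4^2 ≡ 4^2 = 16 ≡ 16 (mod 989)
4^4 ≡ 16^2 = 256 ≡ 256 (mod 989)
4^8 ≡ 256^2 = 65536 ≡ 262 (mod 989)
4^16 ≡ 262^2 = 68644 ≡ 403 (mod 989)
4^32 ≡ 403^2 = 162409 ≡ 213 (mod 989)
4^64 ≡ 213^2 = 45369 ≡ 864 (mod 989)
4^128 ≡ 864^2 = 746496 ≡ 790 (mod 989)
4^256 ≡ 790^2 = 624100 ≡ 41 (mod 989)
4^512 ≡ 41^2 = 1681 ≡ 692 (mod 989)
988 = 512 + 256 + 128 + 64 + 16 + 8 + 4 in binary powers of 2.
So 4^988 ≡ 692 · 41 · 790 · 864 · 403 · 262 · 256 ≡ 864 (mod 989).
Since 864 ≠ 1, base 4 is a Fermat witness: 989 is composite.

864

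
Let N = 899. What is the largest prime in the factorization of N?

31

899 = 29 · 31
31 is prime.
So 899 = 29 · 31; the largest prime factor is 31.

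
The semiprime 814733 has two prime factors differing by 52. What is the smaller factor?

877

Since p = q + 52, we have 814733 = q(q + 52), so q² + 52q − 814733 = 0.
Discriminant: 52² + 4·814733 = 2704 + 3258932 = 3261636; √3261636 = 1806.
q = (−52 + 1806)/2 = 877, and p = q + 52 = 929.
Check: 877 · 929 = 814733.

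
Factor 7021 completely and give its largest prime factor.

7021 = 7 · 1003
1003 = 17 · 59
59 is prime.
So 7021 = 7 · 17 · 59; the largest prime factor is 59.

59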